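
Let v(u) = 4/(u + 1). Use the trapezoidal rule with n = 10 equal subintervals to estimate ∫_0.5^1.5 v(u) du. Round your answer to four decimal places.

2.0443

Δu = (1.5 − 0.5)/10 = 0.1.
v(0.5) = 8/3, v(0.6) = 2.5, v(0.7) = 40/17, v(0.8) = 20/9, v(0.9) = 40/19, v(1) = 2, v(1.1) = 40/21, v(1.2) = 20/11, v(1.3) = 40/23, v(1.4) = 5/3, v(1.5) = 1.6.
T_10 = (Δu/2)·[v(u_0) + 2v(u_1) + ... + 2v(u_{9}) + v(u_10)].
Sum ≈ 2.0443.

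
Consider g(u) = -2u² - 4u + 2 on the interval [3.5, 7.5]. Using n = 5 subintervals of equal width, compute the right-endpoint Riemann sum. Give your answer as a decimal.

-375.12

Δu = (7.5 − 3.5)/5 = 0.8.
Right endpoints: 4.3, 5.1, 5.9, 6.7, 7.5.
g(4.3) = -52.18, g(5.1) = -70.42, g(5.9) = -91.22, g(6.7) = -114.58, g(7.5) = -140.5.
Sum = Δu · [g(4.3) + g(5.1) + g(5.9) + g(6.7) + g(7.5)].
Sum = -375.12.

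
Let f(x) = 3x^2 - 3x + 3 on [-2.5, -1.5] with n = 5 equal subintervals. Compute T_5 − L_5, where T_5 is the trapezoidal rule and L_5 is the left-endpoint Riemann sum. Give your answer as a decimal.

-1.5

T_5 = 21.27.
L_5 = 22.77.
T_5 − L_5 = -1.5.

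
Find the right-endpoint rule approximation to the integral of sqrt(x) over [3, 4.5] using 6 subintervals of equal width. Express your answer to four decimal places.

Δx = (4.5 − 3)/6 = 0.25.
Right endpoints: 3.25, 3.5, 3.75, 4, 4.25, 4.5.
f(3.25) ≈ 1.8028, f(3.5) ≈ 1.8708, f(3.75) ≈ 1.9365, f(4) ≈ 2.0000, f(4.25) ≈ 2.0616, f(4.5) ≈ 2.1213.
Sum = Δx · [f(3.25) + f(3.5) + f(3.75) + ...].
Sum ≈ 2.9482.

2.9482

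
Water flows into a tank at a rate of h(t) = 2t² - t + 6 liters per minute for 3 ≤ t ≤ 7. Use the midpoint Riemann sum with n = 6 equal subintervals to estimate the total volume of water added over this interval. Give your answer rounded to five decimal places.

Δt = (7 − 3)/6 = 2/3.
Midpoints: 10/3, 4, 14/3, 16/3, 6, 20/3.
h(10/3) = 224/9, h(4) = 34, h(14/3) = 404/9, h(16/3) = 518/9, h(6) = 72, h(20/3) = 794/9.
Sum = Δt · [h(10/3) + h(4) + h(14/3) + ...].
Sum ≈ 214.37037.

214.37037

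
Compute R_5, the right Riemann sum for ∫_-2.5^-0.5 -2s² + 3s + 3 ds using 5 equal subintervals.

-9.84

Δs = (-0.5 − (-2.5))/5 = 0.4.
Right endpoints: -2.1, -1.7, -1.3, -0.9, -0.5.
f(-2.1) = -12.12, f(-1.7) = -7.88, f(-1.3) = -4.28, f(-0.9) = -1.32, f(-0.5) = 1.
Sum = Δs · [f(-2.1) + f(-1.7) + f(-1.3) + f(-0.9) + f(-0.5)].
Sum = -9.84.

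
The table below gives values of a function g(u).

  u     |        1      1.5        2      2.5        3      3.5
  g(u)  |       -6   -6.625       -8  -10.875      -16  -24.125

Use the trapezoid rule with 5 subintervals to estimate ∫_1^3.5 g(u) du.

-28.28125

Δu = 0.5.
T_5 = (0.5/2)·[(-6) + 2·(-6.625) + 2·(-8) + 2·(-10.875) + 2·(-16) + (-24.125)] = -28.28125.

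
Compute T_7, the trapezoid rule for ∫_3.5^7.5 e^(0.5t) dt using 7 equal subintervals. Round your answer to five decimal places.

74.03250

Δt = (7.5 − 3.5)/7 = 4/7.
f(3.5) ≈ 5.75460, f(57/14) ≈ 7.65772, f(65/14) ≈ 10.19022, f(73/14) ≈ 13.56025, f(81/14) ≈ 18.04479, f(89/14) ≈ 24.01243, f(97/14) ≈ 31.95363, f(7.5) ≈ 42.52108.
T_7 = (Δt/2)·[f(t_0) + 2f(t_1) + ... + 2f(t_{6}) + f(t_7)].
Sum ≈ 74.03250.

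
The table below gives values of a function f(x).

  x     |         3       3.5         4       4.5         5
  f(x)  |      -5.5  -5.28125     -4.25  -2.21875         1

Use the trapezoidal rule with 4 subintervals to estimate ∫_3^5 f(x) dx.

Δx = 0.5.
T_4 = (0.5/2)·[(-5.5) + 2·(-5.28125) + 2·(-4.25) + 2·(-2.21875) + 1] = -7.

-7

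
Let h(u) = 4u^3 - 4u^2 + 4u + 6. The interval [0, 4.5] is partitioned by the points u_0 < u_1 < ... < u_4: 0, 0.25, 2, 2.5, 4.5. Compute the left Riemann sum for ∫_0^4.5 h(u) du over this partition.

135.421875

Subinterval widths: 0.25, 1.75, 0.5, 2.
Left endpoints: 0, 0.25, 2, 2.5.
h(0) = 6, h(0.25) = 6.8125, h(2) = 30, h(2.5) = 53.5.
Sum = Σ Δu_i · h(u_i).
Sum = 135.421875.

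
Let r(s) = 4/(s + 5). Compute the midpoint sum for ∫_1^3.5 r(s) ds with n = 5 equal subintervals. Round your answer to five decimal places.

Δs = (3.5 − 1)/5 = 0.5.
Midpoints: 1.25, 1.75, 2.25, 2.75, 3.25.
r(1.25) = 0.64, r(1.75) = 16/27, r(2.25) = 16/29, r(2.75) = 16/31, r(3.25) = 16/33.
Sum = Δs · [r(1.25) + r(1.75) + r(2.25) + r(2.75) + r(3.25)].
Sum ≈ 1.39265.

1.39265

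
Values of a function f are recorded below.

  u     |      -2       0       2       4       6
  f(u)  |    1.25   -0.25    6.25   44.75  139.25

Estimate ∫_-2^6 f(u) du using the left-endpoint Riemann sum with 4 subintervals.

Δu = 2.
Sum = 2·[1.25 + (-0.25) + 6.25 + 44.75] = 104.

104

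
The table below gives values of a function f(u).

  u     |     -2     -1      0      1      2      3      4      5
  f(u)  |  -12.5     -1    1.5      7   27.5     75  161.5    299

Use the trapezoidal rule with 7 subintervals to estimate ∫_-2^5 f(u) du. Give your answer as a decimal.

Δu = 1.
T_7 = (1/2)·[(-12.5) + 2·(-1) + 2·1.5 + 2·7 + 2·27.5 + 2·75 + 2·161.5 + 299] = 414.75.

414.75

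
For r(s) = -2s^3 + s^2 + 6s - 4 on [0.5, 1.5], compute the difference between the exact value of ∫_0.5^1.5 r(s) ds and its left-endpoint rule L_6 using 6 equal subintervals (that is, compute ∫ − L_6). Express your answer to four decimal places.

Exact integral: ∫_0.5^1.5 r(s) ds ≈ 0.583333.
L_6 ≈ 0.435185.
Error ≈ 0.583333 − 0.435185 ≈ 0.1481.

0.1481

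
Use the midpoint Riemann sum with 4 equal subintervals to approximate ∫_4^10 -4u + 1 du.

Δu = (10 − 4)/4 = 1.5.
Midpoints: 4.75, 6.25, 7.75, 9.25.
f(4.75) = -18, f(6.25) = -24, f(7.75) = -30, f(9.25) = -36.
Sum = Δu · [f(4.75) + f(6.25) + f(7.75) + f(9.25)].
Sum = -162.

-162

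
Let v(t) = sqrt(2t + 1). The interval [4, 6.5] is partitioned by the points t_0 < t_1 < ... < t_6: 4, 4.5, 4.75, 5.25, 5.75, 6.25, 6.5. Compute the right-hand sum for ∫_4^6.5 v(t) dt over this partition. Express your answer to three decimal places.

Subinterval widths: 0.5, 0.25, 0.5, 0.5, 0.5, 0.25.
Right endpoints: 4.5, 4.75, 5.25, 5.75, 6.25, 6.5.
v(4.5) ≈ 3.162, v(4.75) ≈ 3.240, v(5.25) ≈ 3.391, v(5.75) ≈ 3.536, v(6.25) ≈ 3.674, v(6.5) ≈ 3.742.
Sum = Σ Δt_i · v(t_i).
Sum ≈ 8.627.

8.627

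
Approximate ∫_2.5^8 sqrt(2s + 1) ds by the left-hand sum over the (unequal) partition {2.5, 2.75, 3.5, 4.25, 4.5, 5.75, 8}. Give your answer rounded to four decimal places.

Subinterval widths: 0.25, 0.75, 0.75, 0.25, 1.25, 2.25.
Left endpoints: 2.5, 2.75, 3.5, 4.25, 4.5, 5.75.
f(2.5) ≈ 2.4495, f(2.75) ≈ 2.5495, f(3.5) ≈ 2.8284, f(4.25) ≈ 3.0822, f(4.5) ≈ 3.1623, f(5.75) ≈ 3.5355.
Sum = Σ Δs_i · f(s_i).
Sum ≈ 17.3242.

17.3242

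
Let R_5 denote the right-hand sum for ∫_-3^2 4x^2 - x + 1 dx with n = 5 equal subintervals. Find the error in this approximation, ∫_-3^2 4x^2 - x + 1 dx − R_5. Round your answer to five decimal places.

9.16667

Exact integral: ∫_-3^2 f(x) dx ≈ 54.1666667.
R_5 = 45.
Error ≈ 54.1666667 − 45 ≈ 9.16667.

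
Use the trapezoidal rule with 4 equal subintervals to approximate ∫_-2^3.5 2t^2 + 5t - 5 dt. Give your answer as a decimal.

30.5078125

Δt = (3.5 − (-2))/4 = 1.375.
f(-2) = -7, f(-0.625) = -7.34375, f(0.75) = -0.125, f(2.125) = 14.65625, f(3.5) = 37.
T_4 = (Δt/2)·[f(t_0) + 2f(t_1) + 2f(t_2) + 2f(t_3) + f(t_4)].
Sum = 30.5078125.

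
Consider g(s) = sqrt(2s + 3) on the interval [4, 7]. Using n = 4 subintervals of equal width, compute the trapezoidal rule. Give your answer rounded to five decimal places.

11.20055

Δs = (7 − 4)/4 = 0.75.
g(4) ≈ 3.31662, g(4.75) ≈ 3.53553, g(5.5) ≈ 3.74166, g(6.25) ≈ 3.93700, g(7) ≈ 4.12311.
T_4 = (Δs/2)·[g(s_0) + 2g(s_1) + 2g(s_2) + 2g(s_3) + g(s_4)].
Sum ≈ 11.20055.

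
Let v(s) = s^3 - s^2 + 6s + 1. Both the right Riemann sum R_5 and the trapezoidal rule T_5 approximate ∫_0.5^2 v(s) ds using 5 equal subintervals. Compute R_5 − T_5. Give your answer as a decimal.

R_5 = 16.14.
T_5 = 14.17125.
R_5 − T_5 = 1.96875.

1.96875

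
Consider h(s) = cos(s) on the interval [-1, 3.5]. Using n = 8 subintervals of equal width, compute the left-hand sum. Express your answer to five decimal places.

Δs = (3.5 − (-1))/8 = 0.5625.
Left endpoints: -1, -0.4375, 0.125, 0.6875, 1.25, 1.8125, 2.375, 2.9375.
h(-1) ≈ 0.54030, h(-0.4375) ≈ 0.90581, h(0.125) ≈ 0.99220, h(0.6875) ≈ 0.77283, h(1.25) ≈ 0.31532, h(1.8125) ≈ -0.23936, h(2.375) ≈ -0.72028, h(2.9375) ≈ -0.97925.
Sum = Δs · [h(-1) + h(-0.4375) + h(0.125) + ...].
Sum ≈ 0.89302.

0.89302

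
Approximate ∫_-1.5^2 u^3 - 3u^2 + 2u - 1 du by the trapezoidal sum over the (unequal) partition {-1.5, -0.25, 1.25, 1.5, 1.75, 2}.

-13.05078125

Subinterval widths: 1.25, 1.5, 0.25, 0.25, 0.25.
f(-1.5) = -14.125, f(-0.25) = -1.703125, f(1.25) = -1.234375, f(1.5) = -1.375, f(1.75) = -1.328125, f(2) = -1.
On each subinterval the trapezoid contributes (Δu_i/2)·[f(u_{i-1}) + f(u_i)].
Sum = -13.05078125.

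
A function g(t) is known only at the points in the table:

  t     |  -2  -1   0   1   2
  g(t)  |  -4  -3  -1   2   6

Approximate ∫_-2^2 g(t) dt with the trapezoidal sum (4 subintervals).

-1

Δt = 1.
T_4 = (1/2)·[(-4) + 2·(-3) + 2·(-1) + 2·2 + 6] = -1.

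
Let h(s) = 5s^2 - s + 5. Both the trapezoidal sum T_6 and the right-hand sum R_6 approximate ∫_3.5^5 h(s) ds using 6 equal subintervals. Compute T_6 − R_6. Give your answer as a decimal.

T_6 = 138.078125.
R_6 = 145.859375.
T_6 − R_6 = -7.78125.

-7.78125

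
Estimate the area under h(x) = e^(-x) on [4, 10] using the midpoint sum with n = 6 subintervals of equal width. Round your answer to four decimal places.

Δx = (10 − 4)/6 = 1.
Midpoints: 4.5, 5.5, 6.5, 7.5, 8.5, 9.5.
h(4.5) ≈ 0.0111, h(5.5) ≈ 0.0041, h(6.5) ≈ 0.0015, h(7.5) ≈ 0.0006, h(8.5) ≈ 0.0002, h(9.5) ≈ 0.0001.
Sum = Δx · [h(4.5) + h(5.5) + h(6.5) + ...].
Sum ≈ 0.0175.

0.0175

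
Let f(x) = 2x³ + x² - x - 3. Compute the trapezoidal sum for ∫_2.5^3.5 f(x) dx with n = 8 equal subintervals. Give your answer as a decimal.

58.6328125

Δx = (3.5 − 2.5)/8 = 0.125.
f(2.5) = 32, f(2.625) = 37.44140625, f(2.75) = 43.40625, f(2.875) = 49.91796875, f(3) = 57, f(3.125) = 64.67578125, f(3.25) = 72.96875, f(3.375) = 81.90234375, f(3.5) = 91.5.
T_8 = (Δx/2)·[f(x_0) + 2f(x_1) + ... + 2f(x_{7}) + f(x_8)].
Sum = 58.6328125.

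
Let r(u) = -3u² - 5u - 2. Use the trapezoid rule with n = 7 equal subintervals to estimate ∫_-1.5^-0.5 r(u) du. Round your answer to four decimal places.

Δu = (-0.5 − (-1.5))/7 = 1/7.
r(-1.5) = -1.25, r(-19/14) = -145/196, r(-17/14) = -69/196, r(-15/14) = -17/196, r(-13/14) = 11/196, r(-11/14) = 15/196, r(-9/14) = -5/196, r(-0.5) = -0.25.
T_7 = (Δu/2)·[r(u_0) + 2r(u_1) + ... + 2r(u_{6}) + r(u_7)].
Sum ≈ -0.2602.

-0.2602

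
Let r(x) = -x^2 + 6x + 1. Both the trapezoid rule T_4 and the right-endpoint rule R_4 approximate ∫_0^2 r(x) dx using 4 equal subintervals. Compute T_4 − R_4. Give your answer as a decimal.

T_4 = 11.25.
R_4 = 13.25.
T_4 − R_4 = -2.

-2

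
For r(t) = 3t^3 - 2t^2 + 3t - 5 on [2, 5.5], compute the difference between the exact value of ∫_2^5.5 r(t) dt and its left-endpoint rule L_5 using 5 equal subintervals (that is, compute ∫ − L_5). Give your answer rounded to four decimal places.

142.5185

Exact integral: ∫_2^5.5 r(t) dt ≈ 590.588542.
L_5 = 448.07.
Error ≈ 590.588542 − 448.07 ≈ 142.5185.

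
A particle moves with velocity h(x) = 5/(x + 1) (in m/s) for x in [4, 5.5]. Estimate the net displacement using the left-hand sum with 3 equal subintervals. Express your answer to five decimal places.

1.37121

Δx = (5.5 − 4)/3 = 0.5.
Left endpoints: 4, 4.5, 5.
h(4) = 1, h(4.5) = 10/11, h(5) = 5/6.
Sum = Δx · [h(4) + h(4.5) + h(5)].
Sum ≈ 1.37121.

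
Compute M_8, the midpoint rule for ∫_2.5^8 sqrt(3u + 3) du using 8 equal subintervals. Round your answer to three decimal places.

Δu = (8 − 2.5)/8 = 0.6875.
Midpoints: 2.84375, 3.53125, 4.21875, 4.90625, 5.59375, 6.28125, 6.96875, 7.65625.
f(2.84375) ≈ 3.396, f(3.53125) ≈ 3.687, f(4.21875) ≈ 3.957, f(4.90625) ≈ 4.209, f(5.59375) ≈ 4.448, f(6.28125) ≈ 4.674, f(6.96875) ≈ 4.889, f(7.65625) ≈ 5.096.
Sum = Δu · [f(2.84375) + f(3.53125) + f(4.21875) + ...].
Sum ≈ 23.619.

23.619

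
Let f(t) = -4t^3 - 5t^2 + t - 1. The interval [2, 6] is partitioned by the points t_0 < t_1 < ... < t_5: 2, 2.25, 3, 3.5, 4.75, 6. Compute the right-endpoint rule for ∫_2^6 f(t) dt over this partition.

-2216.71875

Subinterval widths: 0.25, 0.75, 0.5, 1.25, 1.25.
Right endpoints: 2.25, 3, 3.5, 4.75, 6.
f(2.25) = -69.625, f(3) = -151, f(3.5) = -230.25, f(4.75) = -537.75, f(6) = -1039.
Sum = Σ Δt_i · f(t_i).
Sum = -2216.71875.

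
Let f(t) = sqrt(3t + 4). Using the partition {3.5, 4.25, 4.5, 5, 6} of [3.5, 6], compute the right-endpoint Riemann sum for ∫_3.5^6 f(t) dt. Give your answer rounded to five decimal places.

Subinterval widths: 0.75, 0.25, 0.5, 1.
Right endpoints: 4.25, 4.5, 5, 6.
f(4.25) ≈ 4.09268, f(4.5) ≈ 4.18330, f(5) ≈ 4.35890, f(6) ≈ 4.69042.
Sum = Σ Δt_i · f(t_i).
Sum ≈ 10.98520.

10.98520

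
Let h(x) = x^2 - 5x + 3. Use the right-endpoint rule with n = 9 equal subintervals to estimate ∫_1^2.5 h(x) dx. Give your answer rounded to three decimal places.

-3.931

Δx = (2.5 − 1)/9 = 1/6.
Right endpoints: 7/6, 4/3, 1.5, 5/3, 11/6, 2, 13/6, 7/3, 2.5.
h(7/6) = -53/36, h(4/3) = -17/9, h(1.5) = -2.25, h(5/3) = -23/9, h(11/6) = -101/36, h(2) = -3, h(13/6) = -113/36, h(7/3) = -29/9, h(2.5) = -3.25.
Sum = Δx · [h(7/6) + h(4/3) + h(1.5) + ...].
Sum ≈ -3.931.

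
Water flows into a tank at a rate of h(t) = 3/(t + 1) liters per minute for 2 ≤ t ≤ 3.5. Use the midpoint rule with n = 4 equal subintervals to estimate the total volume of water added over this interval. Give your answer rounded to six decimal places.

Δt = (3.5 − 2)/4 = 0.375.
Midpoints: 2.1875, 2.5625, 2.9375, 3.3125.
h(2.1875) = 16/17, h(2.5625) = 16/19, h(2.9375) = 16/21, h(3.3125) = 16/23.
Sum = Δt · [h(2.1875) + h(2.5625) + h(2.9375) + h(3.3125)].
Sum ≈ 1.215315.

1.215315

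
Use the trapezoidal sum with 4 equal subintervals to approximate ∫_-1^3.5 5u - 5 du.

Δu = (3.5 − (-1))/4 = 1.125.
f(-1) = -10, f(0.125) = -4.375, f(1.25) = 1.25, f(2.375) = 6.875, f(3.5) = 12.5.
T_4 = (Δu/2)·[f(u_0) + 2f(u_1) + 2f(u_2) + 2f(u_3) + f(u_4)].
Sum = 5.625.

5.625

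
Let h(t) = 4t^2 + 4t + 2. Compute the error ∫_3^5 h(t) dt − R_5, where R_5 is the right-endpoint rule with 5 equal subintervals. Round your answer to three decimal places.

Exact integral: ∫_3^5 h(t) dt ≈ 166.66667.
R_5 = 181.28.
Error ≈ 166.66667 − 181.28 ≈ -14.613.

-14.613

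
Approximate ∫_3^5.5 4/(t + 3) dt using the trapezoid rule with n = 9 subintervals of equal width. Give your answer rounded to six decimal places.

Δt = (5.5 − 3)/9 = 5/18.
f(3) = 2/3, f(59/18) = 72/113, f(32/9) = 36/59, f(23/6) = 24/41, f(37/9) = 0.5625, f(79/18) = 72/133, f(14/3) = 12/23, f(89/18) = 72/143, f(47/9) = 18/37, f(5.5) = 8/17.
T_9 = (Δt/2)·[f(t_0) + 2f(t_1) + ... + 2f(t_{8}) + f(t_9)].
Sum ≈ 1.393585.

1.393585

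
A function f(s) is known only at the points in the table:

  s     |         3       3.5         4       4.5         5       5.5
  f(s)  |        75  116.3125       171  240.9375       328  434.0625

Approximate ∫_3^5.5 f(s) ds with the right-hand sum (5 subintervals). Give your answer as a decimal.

Δs = 0.5.
Sum = 0.5·[116.3125 + 171 + 240.9375 + 328 + 434.0625] = 645.15625.

645.15625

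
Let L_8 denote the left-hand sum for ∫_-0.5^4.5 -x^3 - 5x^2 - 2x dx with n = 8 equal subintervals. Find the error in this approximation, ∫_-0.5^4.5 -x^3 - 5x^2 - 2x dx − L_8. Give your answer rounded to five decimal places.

Exact integral: ∫_-0.5^4.5 f(x) dx ≈ -274.5833333.
L_8 = -215.2734375.
Error ≈ -274.5833333 − (-215.2734375) ≈ -59.30990.

-59.30990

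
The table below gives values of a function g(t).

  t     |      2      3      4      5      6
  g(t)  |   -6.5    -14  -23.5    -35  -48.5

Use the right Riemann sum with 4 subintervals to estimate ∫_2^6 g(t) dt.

Δt = 1.
Sum = 1·[(-14) + (-23.5) + (-35) + (-48.5)] = -121.

-121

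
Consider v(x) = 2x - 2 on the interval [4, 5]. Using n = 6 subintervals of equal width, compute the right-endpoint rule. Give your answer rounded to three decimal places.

7.167

Δx = (5 − 4)/6 = 1/6.
Right endpoints: 25/6, 13/3, 4.5, 14/3, 29/6, 5.
v(25/6) = 19/3, v(13/3) = 20/3, v(4.5) = 7, v(14/3) = 22/3, v(29/6) = 23/3, v(5) = 8.
Sum = Δx · [v(25/6) + v(13/3) + v(4.5) + ...].
Sum ≈ 7.167.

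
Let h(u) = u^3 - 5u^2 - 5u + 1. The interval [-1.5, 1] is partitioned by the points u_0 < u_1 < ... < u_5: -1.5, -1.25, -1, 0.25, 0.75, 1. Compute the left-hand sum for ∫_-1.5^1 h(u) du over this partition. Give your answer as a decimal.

Subinterval widths: 0.25, 0.25, 1.25, 0.5, 0.25.
Left endpoints: -1.5, -1.25, -1, 0.25, 0.75.
h(-1.5) = -6.125, h(-1.25) = -2.515625, h(-1) = 0, h(0.25) = -0.546875, h(0.75) = -5.140625.
Sum = Σ Δu_i · h(u_i).
Sum = -3.71875.

-3.71875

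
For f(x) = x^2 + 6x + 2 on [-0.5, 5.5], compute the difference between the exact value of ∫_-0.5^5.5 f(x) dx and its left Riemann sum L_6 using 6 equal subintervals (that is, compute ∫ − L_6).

32

Exact integral: ∫_-0.5^5.5 f(x) dx = 157.5.
L_6 = 125.5.
Error = 157.5 − 125.5 = 32.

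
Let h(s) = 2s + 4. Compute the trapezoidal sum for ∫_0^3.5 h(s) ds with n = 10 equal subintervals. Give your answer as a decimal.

Δs = (3.5 − 0)/10 = 0.35.
h(0) = 4, h(0.35) = 4.7, h(0.7) = 5.4, h(1.05) = 6.1, h(1.4) = 6.8, h(1.75) = 7.5, h(2.1) = 8.2, h(2.45) = 8.9, h(2.8) = 9.6, h(3.15) = 10.3, h(3.5) = 11.
T_10 = (Δs/2)·[h(s_0) + 2h(s_1) + ... + 2h(s_{9}) + h(s_10)].
Sum = 26.25.

26.25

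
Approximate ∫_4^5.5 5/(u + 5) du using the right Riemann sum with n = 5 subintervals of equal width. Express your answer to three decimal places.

0.759

Δu = (5.5 − 4)/5 = 0.3.
Right endpoints: 4.3, 4.6, 4.9, 5.2, 5.5.
f(4.3) = 50/93, f(4.6) = 25/48, f(4.9) = 50/99, f(5.2) = 25/51, f(5.5) = 10/21.
Sum = Δu · [f(4.3) + f(4.6) + f(4.9) + f(5.2) + f(5.5)].
Sum ≈ 0.759.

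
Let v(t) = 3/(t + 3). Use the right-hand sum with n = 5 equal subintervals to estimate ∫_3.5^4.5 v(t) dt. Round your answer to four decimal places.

0.4232

Δt = (4.5 − 3.5)/5 = 0.2.
Right endpoints: 3.7, 3.9, 4.1, 4.3, 4.5.
v(3.7) = 30/67, v(3.9) = 10/23, v(4.1) = 30/71, v(4.3) = 30/73, v(4.5) = 0.4.
Sum = Δt · [v(3.7) + v(3.9) + v(4.1) + v(4.3) + v(4.5)].
Sum ≈ 0.4232.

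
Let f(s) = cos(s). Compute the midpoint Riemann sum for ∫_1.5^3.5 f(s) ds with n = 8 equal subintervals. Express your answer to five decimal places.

-1.35180

Δs = (3.5 − 1.5)/8 = 0.25.
Midpoints: 1.625, 1.875, 2.125, 2.375, 2.625, 2.875, 3.125, 3.375.
f(1.625) ≈ -0.05418, f(1.875) ≈ -0.29953, f(2.125) ≈ -0.52627, f(2.375) ≈ -0.72028, f(2.625) ≈ -0.86951, f(2.875) ≈ -0.96467, f(3.125) ≈ -0.99986, f(3.375) ≈ -0.97288.
Sum = Δs · [f(1.625) + f(1.875) + f(2.125) + ...].
Sum ≈ -1.35180.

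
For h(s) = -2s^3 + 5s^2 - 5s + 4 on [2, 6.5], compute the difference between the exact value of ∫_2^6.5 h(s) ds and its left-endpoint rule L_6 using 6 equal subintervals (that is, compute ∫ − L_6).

Exact integral: ∫_2^6.5 h(s) ds = -517.78125.
L_6 = -389.7421875.
Error = -517.78125 − (-389.7421875) = -128.0390625.

-128.0390625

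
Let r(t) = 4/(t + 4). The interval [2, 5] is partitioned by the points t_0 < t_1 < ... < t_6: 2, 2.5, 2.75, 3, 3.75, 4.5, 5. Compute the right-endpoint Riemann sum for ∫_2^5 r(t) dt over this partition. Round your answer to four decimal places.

Subinterval widths: 0.5, 0.25, 0.25, 0.75, 0.75, 0.5.
Right endpoints: 2.5, 2.75, 3, 3.75, 4.5, 5.
r(2.5) = 8/13, r(2.75) = 16/27, r(3) = 4/7, r(3.75) = 16/31, r(4.5) = 8/17, r(5) = 4/9.
Sum = Σ Δt_i · r(t_i).
Sum ≈ 1.5610.

1.5610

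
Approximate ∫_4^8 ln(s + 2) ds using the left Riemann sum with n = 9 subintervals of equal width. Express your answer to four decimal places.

Δs = (8 − 4)/9 = 4/9.
Left endpoints: 4, 40/9, 44/9, 16/3, 52/9, 56/9, 20/3, 64/9, 68/9.
f(4) ≈ 1.7918, f(40/9) ≈ 1.8632, f(44/9) ≈ 1.9299, f(16/3) ≈ 1.9924, f(52/9) ≈ 2.0513, f(56/9) ≈ 2.1068, f(20/3) ≈ 2.1595, f(64/9) ≈ 2.2095, f(68/9) ≈ 2.2571.
Sum = Δs · [f(4) + f(40/9) + f(44/9) + ...].
Sum ≈ 8.1607.

8.1607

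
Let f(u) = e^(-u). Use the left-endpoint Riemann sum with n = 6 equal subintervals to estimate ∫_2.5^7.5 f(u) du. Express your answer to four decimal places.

0.1202

Δu = (7.5 − 2.5)/6 = 5/6.
Left endpoints: 2.5, 10/3, 25/6, 5, 35/6, 20/3.
f(2.5) ≈ 0.0821, f(10/3) ≈ 0.0357, f(25/6) ≈ 0.0155, f(5) ≈ 0.0067, f(35/6) ≈ 0.0029, f(20/3) ≈ 0.0013.
Sum = Δu · [f(2.5) + f(10/3) + f(25/6) + ...].
Sum ≈ 0.1202.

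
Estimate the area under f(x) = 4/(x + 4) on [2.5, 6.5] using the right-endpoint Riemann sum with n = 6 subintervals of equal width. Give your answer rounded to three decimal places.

1.842

Δx = (6.5 − 2.5)/6 = 2/3.
Right endpoints: 19/6, 23/6, 4.5, 31/6, 35/6, 6.5.
f(19/6) = 24/43, f(23/6) = 24/47, f(4.5) = 8/17, f(31/6) = 24/55, f(35/6) = 24/59, f(6.5) = 8/21.
Sum = Δx · [f(19/6) + f(23/6) + f(4.5) + ...].
Sum ≈ 1.842.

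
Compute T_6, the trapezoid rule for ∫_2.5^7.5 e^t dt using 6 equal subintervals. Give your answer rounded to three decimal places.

1898.604

Δt = (7.5 − 2.5)/6 = 5/6.
f(2.5) ≈ 12.182, f(10/3) ≈ 28.032, f(25/6) ≈ 64.500, f(5) ≈ 148.413, f(35/6) ≈ 341.495, f(20/3) ≈ 785.772, f(7.5) ≈ 1808.042.
T_6 = (Δt/2)·[f(t_0) + 2f(t_1) + ... + 2f(t_{5}) + f(t_6)].
Sum ≈ 1898.604.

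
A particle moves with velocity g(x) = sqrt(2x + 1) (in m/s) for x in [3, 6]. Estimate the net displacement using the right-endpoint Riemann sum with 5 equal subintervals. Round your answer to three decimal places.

9.736

Δx = (6 − 3)/5 = 0.6.
Right endpoints: 3.6, 4.2, 4.8, 5.4, 6.
g(3.6) ≈ 2.864, g(4.2) ≈ 3.066, g(4.8) ≈ 3.256, g(5.4) ≈ 3.435, g(6) ≈ 3.606.
Sum = Δx · [g(3.6) + g(4.2) + g(4.8) + g(5.4) + g(6)].
Sum ≈ 9.736.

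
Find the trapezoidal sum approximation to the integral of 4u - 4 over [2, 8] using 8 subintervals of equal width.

Δu = (8 − 2)/8 = 0.75.
f(2) = 4, f(2.75) = 7, f(3.5) = 10, f(4.25) = 13, f(5) = 16, f(5.75) = 19, f(6.5) = 22, f(7.25) = 25, f(8) = 28.
T_8 = (Δu/2)·[f(u_0) + 2f(u_1) + ... + 2f(u_{7}) + f(u_8)].
Sum = 96.

96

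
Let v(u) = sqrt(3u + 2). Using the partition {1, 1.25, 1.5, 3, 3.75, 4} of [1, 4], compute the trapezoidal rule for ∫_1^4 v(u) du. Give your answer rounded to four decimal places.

9.1287

Subinterval widths: 0.25, 0.25, 1.5, 0.75, 0.25.
v(1) ≈ 2.2361, v(1.25) ≈ 2.3979, v(1.5) ≈ 2.5495, v(3) ≈ 3.3166, v(3.75) ≈ 3.6401, v(4) ≈ 3.7417.
On each subinterval the trapezoid contributes (Δu_i/2)·[v(u_{i-1}) + v(u_i)].
Sum ≈ 9.1287.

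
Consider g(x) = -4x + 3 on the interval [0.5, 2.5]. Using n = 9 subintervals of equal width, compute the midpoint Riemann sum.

Δx = (2.5 − 0.5)/9 = 2/9.
Midpoints: 11/18, 5/6, 19/18, 23/18, 1.5, 31/18, 35/18, 13/6, 43/18.
g(11/18) = 5/9, g(5/6) = -1/3, g(19/18) = -11/9, g(23/18) = -19/9, g(1.5) = -3, g(31/18) = -35/9, g(35/18) = -43/9, g(13/6) = -17/3, g(43/18) = -59/9.
Sum = Δx · [g(11/18) + g(5/6) + g(19/18) + ...].
Sum = -6.

-6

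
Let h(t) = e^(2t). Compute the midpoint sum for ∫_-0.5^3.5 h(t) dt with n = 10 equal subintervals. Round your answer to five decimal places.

533.78409

Δt = (3.5 − (-0.5))/10 = 0.4.
Midpoints: -0.3, 0.1, 0.5, 0.9, 1.3, 1.7, 2.1, 2.5, 2.9, 3.3.
h(-0.3) ≈ 0.54881, h(0.1) ≈ 1.22140, h(0.5) ≈ 2.71828, h(0.9) ≈ 6.04965, h(1.3) ≈ 13.46374, h(1.7) ≈ 29.96410, h(2.1) ≈ 66.68633, h(2.5) ≈ 148.41316, h(2.9) ≈ 330.29956, h(3.3) ≈ 735.09519.
Sum = Δt · [h(-0.3) + h(0.1) + h(0.5) + ...].
Sum ≈ 533.78409.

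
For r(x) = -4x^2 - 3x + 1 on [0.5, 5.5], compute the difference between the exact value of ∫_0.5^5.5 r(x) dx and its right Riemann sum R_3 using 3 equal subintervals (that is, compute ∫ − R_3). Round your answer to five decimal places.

121.75926

Exact integral: ∫_0.5^5.5 r(x) dx ≈ -261.6666667.
R_3 ≈ -383.4259259.
Error ≈ -261.6666667 − (-383.4259259) ≈ 121.75926.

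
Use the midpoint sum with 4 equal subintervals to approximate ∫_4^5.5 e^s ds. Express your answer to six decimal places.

188.984503

Δs = (5.5 − 4)/4 = 0.375.
Midpoints: 4.1875, 4.5625, 4.9375, 5.3125.
f(4.1875) ≈ 65.857940, f(4.5625) ≈ 95.822737, f(4.9375) ≈ 139.421260, f(5.3125) ≈ 202.856737.
Sum = Δs · [f(4.1875) + f(4.5625) + f(4.9375) + f(5.3125)].
Sum ≈ 188.984503.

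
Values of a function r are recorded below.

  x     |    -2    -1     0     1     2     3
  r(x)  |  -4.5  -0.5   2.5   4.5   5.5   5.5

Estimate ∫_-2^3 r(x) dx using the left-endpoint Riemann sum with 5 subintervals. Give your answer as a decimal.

Δx = 1.
Sum = 1·[(-4.5) + (-0.5) + 2.5 + 4.5 + 5.5] = 7.5.

7.5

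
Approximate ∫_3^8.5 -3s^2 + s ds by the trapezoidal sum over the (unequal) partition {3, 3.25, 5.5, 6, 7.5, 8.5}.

Subinterval widths: 0.25, 2.25, 0.5, 1.5, 1.
f(3) = -24, f(3.25) = -28.4375, f(5.5) = -85.25, f(6) = -102, f(7.5) = -161.25, f(8.5) = -208.25.
On each subinterval the trapezoid contributes (Δs_i/2)·[f(s_{i-1}) + f(s_i)].
Sum = -563.453125.

-563.453125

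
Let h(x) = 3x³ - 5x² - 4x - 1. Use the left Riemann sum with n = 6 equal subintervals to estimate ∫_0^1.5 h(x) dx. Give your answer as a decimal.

Δx = (1.5 − 0)/6 = 0.25.
Left endpoints: 0, 0.25, 0.5, 0.75, 1, 1.25.
h(0) = -1, h(0.25) = -2.265625, h(0.5) = -3.875, h(0.75) = -5.546875, h(1) = -7, h(1.25) = -7.953125.
Sum = Δx · [h(0) + h(0.25) + h(0.5) + ...].
Sum = -6.91015625.

-6.91015625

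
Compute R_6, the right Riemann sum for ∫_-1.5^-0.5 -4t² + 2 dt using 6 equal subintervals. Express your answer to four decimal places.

-1.6852

Δt = (-0.5 − (-1.5))/6 = 1/6.
Right endpoints: -4/3, -7/6, -1, -5/6, -2/3, -0.5.
f(-4/3) = -46/9, f(-7/6) = -31/9, f(-1) = -2, f(-5/6) = -7/9, f(-2/3) = 2/9, f(-0.5) = 1.
Sum = Δt · [f(-4/3) + f(-7/6) + f(-1) + ...].
Sum ≈ -1.6852.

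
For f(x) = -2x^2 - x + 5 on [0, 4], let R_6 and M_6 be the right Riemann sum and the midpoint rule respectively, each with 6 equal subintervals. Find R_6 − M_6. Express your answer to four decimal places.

-12.8889

R_6 ≈ -43.259259.
M_6 ≈ -30.370370.
R_6 − M_6 ≈ -12.8889.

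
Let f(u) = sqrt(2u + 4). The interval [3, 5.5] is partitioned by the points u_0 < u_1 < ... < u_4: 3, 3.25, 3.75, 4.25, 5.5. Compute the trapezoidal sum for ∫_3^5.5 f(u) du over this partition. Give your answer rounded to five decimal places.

8.82021

Subinterval widths: 0.25, 0.5, 0.5, 1.25.
f(3) ≈ 3.16228, f(3.25) ≈ 3.24037, f(3.75) ≈ 3.39116, f(4.25) ≈ 3.53553, f(5.5) ≈ 3.87298.
On each subinterval the trapezoid contributes (Δu_i/2)·[f(u_{i-1}) + f(u_i)].
Sum ≈ 8.82021.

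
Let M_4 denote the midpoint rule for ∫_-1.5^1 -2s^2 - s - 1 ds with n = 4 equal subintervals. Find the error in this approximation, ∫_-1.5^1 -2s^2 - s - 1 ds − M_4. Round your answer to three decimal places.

-0.163

Exact integral: ∫_-1.5^1 f(s) ds ≈ -4.79167.
M_4 = -4.62890625.
Error ≈ -4.79167 − (-4.62890625) ≈ -0.163.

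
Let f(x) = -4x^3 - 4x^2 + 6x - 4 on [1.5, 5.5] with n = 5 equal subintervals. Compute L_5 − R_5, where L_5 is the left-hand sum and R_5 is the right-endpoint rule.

L_5 = -782.96.
R_5 = -1374.96.
L_5 − R_5 = 592.

592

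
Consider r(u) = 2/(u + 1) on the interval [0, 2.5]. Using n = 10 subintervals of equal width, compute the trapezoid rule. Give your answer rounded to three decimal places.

Δu = (2.5 − 0)/10 = 0.25.
r(0) = 2, r(0.25) = 1.6, r(0.5) = 4/3, r(0.75) = 8/7, r(1) = 1, r(1.25) = 8/9, r(1.5) = 0.8, r(1.75) = 8/11, r(2) = 2/3, r(2.25) = 8/13, r(2.5) = 4/7.
T_10 = (Δu/2)·[r(u_0) + 2r(u_1) + ... + 2r(u_{9}) + r(u_10)].
Sum ≈ 2.515.

2.515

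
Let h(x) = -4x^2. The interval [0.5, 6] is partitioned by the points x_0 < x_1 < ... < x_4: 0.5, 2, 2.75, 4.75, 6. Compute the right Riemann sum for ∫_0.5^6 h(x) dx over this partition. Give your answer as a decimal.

-407.1875

Subinterval widths: 1.5, 0.75, 2, 1.25.
Right endpoints: 2, 2.75, 4.75, 6.
h(2) = -16, h(2.75) = -30.25, h(4.75) = -90.25, h(6) = -144.
Sum = Σ Δx_i · h(x_i).
Sum = -407.1875.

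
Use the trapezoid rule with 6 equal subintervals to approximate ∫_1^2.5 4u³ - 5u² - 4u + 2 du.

6.4375

Δu = (2.5 − 1)/6 = 0.25.
f(1) = -3, f(1.25) = -3, f(1.5) = -1.75, f(1.75) = 1.125, f(2) = 6, f(2.25) = 13.25, f(2.5) = 23.25.
T_6 = (Δu/2)·[f(u_0) + 2f(u_1) + ... + 2f(u_{5}) + f(u_6)].
Sum = 6.4375.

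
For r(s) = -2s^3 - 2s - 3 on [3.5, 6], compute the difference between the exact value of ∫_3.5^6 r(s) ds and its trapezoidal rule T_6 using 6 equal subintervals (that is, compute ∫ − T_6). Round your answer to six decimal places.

Exact integral: ∫_3.5^6 r(s) ds = -604.21875.
T_6 ≈ -606.28038194.
Error ≈ -604.21875 − (-606.28038194) ≈ 2.061632.

2.061632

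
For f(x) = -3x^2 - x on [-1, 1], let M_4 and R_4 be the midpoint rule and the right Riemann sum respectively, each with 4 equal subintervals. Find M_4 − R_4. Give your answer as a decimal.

0.875

M_4 = -1.875.
R_4 = -2.75.
M_4 − R_4 = 0.875.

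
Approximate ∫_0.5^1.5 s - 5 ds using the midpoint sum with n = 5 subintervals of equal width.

Δs = (1.5 − 0.5)/5 = 0.2.
Midpoints: 0.6, 0.8, 1, 1.2, 1.4.
f(0.6) = -4.4, f(0.8) = -4.2, f(1) = -4, f(1.2) = -3.8, f(1.4) = -3.6.
Sum = Δs · [f(0.6) + f(0.8) + f(1) + f(1.2) + f(1.4)].
Sum = -4.

-4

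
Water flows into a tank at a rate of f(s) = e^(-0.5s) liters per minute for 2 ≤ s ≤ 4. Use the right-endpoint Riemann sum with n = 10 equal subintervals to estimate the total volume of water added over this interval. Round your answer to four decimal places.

0.4422

Δs = (4 − 2)/10 = 0.2.
Right endpoints: 2.2, 2.4, 2.6, 2.8, 3, 3.2, 3.4, 3.6, 3.8, 4.
f(2.2) ≈ 0.3329, f(2.4) ≈ 0.3012, f(2.6) ≈ 0.2725, f(2.8) ≈ 0.2466, f(3) ≈ 0.2231, f(3.2) ≈ 0.2019, f(3.4) ≈ 0.1827, f(3.6) ≈ 0.1653, f(3.8) ≈ 0.1496, f(4) ≈ 0.1353.
Sum = Δs · [f(2.2) + f(2.4) + f(2.6) + ...].
Sum ≈ 0.4422.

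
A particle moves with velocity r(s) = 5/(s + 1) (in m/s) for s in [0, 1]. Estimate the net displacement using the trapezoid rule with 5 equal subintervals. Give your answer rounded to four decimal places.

Δs = (1 − 0)/5 = 0.2.
r(0) = 5, r(0.2) = 25/6, r(0.4) = 25/7, r(0.6) = 3.125, r(0.8) = 25/9, r(1) = 2.5.
T_5 = (Δs/2)·[r(s_0) + 2r(s_1) + ... + 2r(s_{4}) + r(s_5)].
Sum ≈ 3.4782.

3.4782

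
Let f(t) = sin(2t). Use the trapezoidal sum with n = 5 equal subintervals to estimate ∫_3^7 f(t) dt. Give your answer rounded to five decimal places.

Δt = (7 − 3)/5 = 0.8.
f(3) ≈ -0.27942, f(3.8) ≈ 0.96792, f(4.6) ≈ 0.22289, f(5.4) ≈ -0.98094, f(6.2) ≈ -0.16560, f(7) ≈ 0.99061.
T_5 = (Δt/2)·[f(t_0) + 2f(t_1) + ... + 2f(t_{4}) + f(t_5)].
Sum ≈ 0.31989.

0.31989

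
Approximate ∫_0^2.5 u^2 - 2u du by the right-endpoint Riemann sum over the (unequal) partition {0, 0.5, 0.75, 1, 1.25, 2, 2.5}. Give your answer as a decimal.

Subinterval widths: 0.5, 0.25, 0.25, 0.25, 0.75, 0.5.
Right endpoints: 0.5, 0.75, 1, 1.25, 2, 2.5.
f(0.5) = -0.75, f(0.75) = -0.9375, f(1) = -1, f(1.25) = -0.9375, f(2) = 0, f(2.5) = 1.25.
Sum = Σ Δu_i · f(u_i).
Sum = -0.46875.

-0.46875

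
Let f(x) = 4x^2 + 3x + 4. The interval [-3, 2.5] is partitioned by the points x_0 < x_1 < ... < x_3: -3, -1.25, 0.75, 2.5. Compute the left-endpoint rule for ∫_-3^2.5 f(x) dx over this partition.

82.125

Subinterval widths: 1.75, 2, 1.75.
Left endpoints: -3, -1.25, 0.75.
f(-3) = 31, f(-1.25) = 6.5, f(0.75) = 8.5.
Sum = Σ Δx_i · f(x_i).
Sum = 82.125.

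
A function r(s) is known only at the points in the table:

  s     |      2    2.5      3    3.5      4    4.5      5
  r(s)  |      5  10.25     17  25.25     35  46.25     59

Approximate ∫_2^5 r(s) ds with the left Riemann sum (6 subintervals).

69.375

Δs = 0.5.
Sum = 0.5·[5 + 10.25 + 17 + 25.25 + 35 + 46.25] = 69.375.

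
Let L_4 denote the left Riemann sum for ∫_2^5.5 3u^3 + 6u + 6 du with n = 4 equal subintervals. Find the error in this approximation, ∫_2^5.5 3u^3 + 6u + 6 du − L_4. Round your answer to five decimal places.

Exact integral: ∫_2^5.5 f(u) du = 774.046875.
L_4 ≈ 572.0654297.
Error ≈ 774.046875 − 572.0654297 ≈ 201.98145.

201.98145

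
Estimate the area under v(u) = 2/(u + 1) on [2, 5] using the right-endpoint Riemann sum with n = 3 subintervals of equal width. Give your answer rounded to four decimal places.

1.2333

Δu = (5 − 2)/3 = 1.
Right endpoints: 3, 4, 5.
v(3) = 0.5, v(4) = 0.4, v(5) = 1/3.
Sum = Δu · [v(3) + v(4) + v(5)].
Sum ≈ 1.2333.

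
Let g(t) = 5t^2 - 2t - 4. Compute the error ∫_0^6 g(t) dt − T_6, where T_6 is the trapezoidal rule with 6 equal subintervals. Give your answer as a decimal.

-5

Exact integral: ∫_0^6 g(t) dt = 300.
T_6 = 305.
Error = 300 − 305 = -5.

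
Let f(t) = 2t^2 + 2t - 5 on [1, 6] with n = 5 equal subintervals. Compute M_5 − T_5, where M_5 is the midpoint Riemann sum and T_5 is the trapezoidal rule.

-2.5

M_5 = 152.5.
T_5 = 155.
M_5 − T_5 = -2.5.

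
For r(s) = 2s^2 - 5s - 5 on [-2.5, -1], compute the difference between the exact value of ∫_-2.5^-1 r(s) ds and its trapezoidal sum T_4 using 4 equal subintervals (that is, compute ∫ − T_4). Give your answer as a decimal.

-0.0703125

Exact integral: ∫_-2.5^-1 r(s) ds = 15.375.
T_4 = 15.4453125.
Error = 15.375 − 15.4453125 = -0.0703125.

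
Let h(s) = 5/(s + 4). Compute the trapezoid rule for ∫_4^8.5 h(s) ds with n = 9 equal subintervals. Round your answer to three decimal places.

Δs = (8.5 − 4)/9 = 0.5.
h(4) = 0.625, h(4.5) = 10/17, h(5) = 5/9, h(5.5) = 10/19, h(6) = 0.5, h(6.5) = 10/21, h(7) = 5/11, h(7.5) = 10/23, h(8) = 5/12, h(8.5) = 0.4.
T_9 = (Δs/2)·[h(s_0) + 2h(s_1) + ... + 2h(s_{8}) + h(s_9)].
Sum ≈ 2.232.

2.232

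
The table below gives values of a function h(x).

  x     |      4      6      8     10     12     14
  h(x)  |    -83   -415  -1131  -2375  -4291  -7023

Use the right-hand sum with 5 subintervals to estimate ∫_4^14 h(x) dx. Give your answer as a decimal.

-30470

Δx = 2.
Sum = 2·[(-415) + (-1131) + (-2375) + (-4291) + (-7023)] = -30470.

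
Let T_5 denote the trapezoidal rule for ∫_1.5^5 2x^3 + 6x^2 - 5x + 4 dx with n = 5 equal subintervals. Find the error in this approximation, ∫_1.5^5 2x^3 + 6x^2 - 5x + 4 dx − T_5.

-7.28875

Exact integral: ∫_1.5^5 f(x) dx = 510.34375.
T_5 = 517.6325.
Error = 510.34375 − 517.6325 = -7.28875.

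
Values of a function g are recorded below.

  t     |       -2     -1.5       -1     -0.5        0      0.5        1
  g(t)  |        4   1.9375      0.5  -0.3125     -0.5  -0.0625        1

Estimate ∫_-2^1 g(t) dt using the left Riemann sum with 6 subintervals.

2.78125

Δt = 0.5.
Sum = 0.5·[4 + 1.9375 + 0.5 + (-0.3125) + (-0.5) + (-0.0625)] = 2.78125.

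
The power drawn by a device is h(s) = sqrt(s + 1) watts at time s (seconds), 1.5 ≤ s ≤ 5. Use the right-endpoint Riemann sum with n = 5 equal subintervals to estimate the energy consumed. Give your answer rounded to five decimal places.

Δs = (5 − 1.5)/5 = 0.7.
Right endpoints: 2.2, 2.9, 3.6, 4.3, 5.
h(2.2) ≈ 1.78885, h(2.9) ≈ 1.97484, h(3.6) ≈ 2.14476, h(4.3) ≈ 2.30217, h(5) ≈ 2.44949.
Sum = Δs · [h(2.2) + h(2.9) + h(3.6) + h(4.3) + h(5)].
Sum ≈ 7.46208.

7.46208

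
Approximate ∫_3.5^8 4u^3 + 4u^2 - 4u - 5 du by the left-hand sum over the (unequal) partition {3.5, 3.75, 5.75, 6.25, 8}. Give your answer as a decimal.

2907.015625

Subinterval widths: 0.25, 2, 0.5, 1.75.
Left endpoints: 3.5, 3.75, 5.75, 6.25.
f(3.5) = 201.5, f(3.75) = 247.1875, f(5.75) = 864.6875, f(6.25) = 1102.8125.
Sum = Σ Δu_i · f(u_i).
Sum = 2907.015625.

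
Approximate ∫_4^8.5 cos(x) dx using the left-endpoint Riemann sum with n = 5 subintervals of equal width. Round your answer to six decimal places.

1.425628

Δx = (8.5 − 4)/5 = 0.9.
Left endpoints: 4, 4.9, 5.8, 6.7, 7.6.
f(4) ≈ -0.653644, f(4.9) ≈ 0.186512, f(5.8) ≈ 0.885520, f(6.7) ≈ 0.914383, f(7.6) ≈ 0.251260.
Sum = Δx · [f(4) + f(4.9) + f(5.8) + f(6.7) + f(7.6)].
Sum ≈ 1.425628.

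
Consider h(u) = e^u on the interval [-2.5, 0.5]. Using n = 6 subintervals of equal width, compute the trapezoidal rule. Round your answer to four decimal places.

Δu = (0.5 − (-2.5))/6 = 0.5.
h(-2.5) ≈ 0.0821, h(-2) ≈ 0.1353, h(-1.5) ≈ 0.2231, h(-1) ≈ 0.3679, h(-0.5) ≈ 0.6065, h(0) ≈ 1.0000, h(0.5) ≈ 1.6487.
T_6 = (Δu/2)·[h(u_0) + 2h(u_1) + ... + 2h(u_{5}) + h(u_6)].
Sum ≈ 1.5991.

1.5991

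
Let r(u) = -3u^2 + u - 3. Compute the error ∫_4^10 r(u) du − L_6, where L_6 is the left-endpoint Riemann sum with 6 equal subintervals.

-120

Exact integral: ∫_4^10 r(u) du = -912.
L_6 = -792.
Error = -912 − (-792) = -120.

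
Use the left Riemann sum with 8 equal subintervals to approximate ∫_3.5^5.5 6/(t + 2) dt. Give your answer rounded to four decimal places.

1.8978

Δt = (5.5 − 3.5)/8 = 0.25.
Left endpoints: 3.5, 3.75, 4, 4.25, 4.5, 4.75, 5, 5.25.
f(3.5) = 12/11, f(3.75) = 24/23, f(4) = 1, f(4.25) = 0.96, f(4.5) = 12/13, f(4.75) = 8/9, f(5) = 6/7, f(5.25) = 24/29.
Sum = Δt · [f(3.5) + f(3.75) + f(4) + ...].
Sum ≈ 1.8978.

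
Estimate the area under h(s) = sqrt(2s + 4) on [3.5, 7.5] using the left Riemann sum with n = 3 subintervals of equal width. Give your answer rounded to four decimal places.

14.7399

Δs = (7.5 − 3.5)/3 = 4/3.
Left endpoints: 3.5, 29/6, 37/6.
h(3.5) ≈ 3.3166, h(29/6) ≈ 3.6968, h(37/6) ≈ 4.0415.
Sum = Δs · [h(3.5) + h(29/6) + h(37/6)].
Sum ≈ 14.7399.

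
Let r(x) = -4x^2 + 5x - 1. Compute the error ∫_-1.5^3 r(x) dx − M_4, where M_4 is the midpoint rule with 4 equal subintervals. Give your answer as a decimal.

-1.8984375

Exact integral: ∫_-1.5^3 r(x) dx = -28.125.
M_4 = -26.2265625.
Error = -28.125 − (-26.2265625) = -1.8984375.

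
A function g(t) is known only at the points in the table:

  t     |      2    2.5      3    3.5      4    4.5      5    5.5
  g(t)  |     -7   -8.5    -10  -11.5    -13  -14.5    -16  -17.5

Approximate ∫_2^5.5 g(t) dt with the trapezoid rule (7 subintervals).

Δt = 0.5.
T_7 = (0.5/2)·[(-7) + 2·(-8.5) + 2·(-10) + 2·(-11.5) + 2·(-13) + 2·(-14.5) + 2·(-16) + (-17.5)] = -42.875.

-42.875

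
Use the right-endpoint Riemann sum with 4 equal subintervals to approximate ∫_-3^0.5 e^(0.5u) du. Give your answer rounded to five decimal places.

Δu = (0.5 − (-3))/4 = 0.875.
Right endpoints: -2.125, -1.25, -0.375, 0.5.
f(-2.125) ≈ 0.34559, f(-1.25) ≈ 0.53526, f(-0.375) ≈ 0.82903, f(0.5) ≈ 1.28403.
Sum = Δu · [f(-2.125) + f(-1.25) + f(-0.375) + f(0.5)].
Sum ≈ 2.61967.

2.61967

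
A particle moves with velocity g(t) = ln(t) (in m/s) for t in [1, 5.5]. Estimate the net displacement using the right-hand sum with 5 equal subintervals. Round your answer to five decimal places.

Δt = (5.5 − 1)/5 = 0.9.
Right endpoints: 1.9, 2.8, 3.7, 4.6, 5.5.
g(1.9) ≈ 0.64185, g(2.8) ≈ 1.02962, g(3.7) ≈ 1.30833, g(4.6) ≈ 1.52606, g(5.5) ≈ 1.70475.
Sum = Δt · [g(1.9) + g(2.8) + g(3.7) + g(4.6) + g(5.5)].
Sum ≈ 5.58955.

5.58955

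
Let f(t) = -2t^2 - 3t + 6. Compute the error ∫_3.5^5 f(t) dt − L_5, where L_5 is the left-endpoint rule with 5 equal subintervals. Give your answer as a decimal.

Exact integral: ∫_3.5^5 f(t) dt = -64.875.
L_5 = -60.42.
Error = -64.875 − (-60.42) = -4.455.

-4.455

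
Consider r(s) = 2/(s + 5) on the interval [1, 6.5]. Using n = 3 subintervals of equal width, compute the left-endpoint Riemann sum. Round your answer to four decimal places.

Δs = (6.5 − 1)/3 = 11/6.
Left endpoints: 1, 17/6, 14/3.
r(1) = 1/3, r(17/6) = 12/47, r(14/3) = 6/29.
Sum = Δs · [r(1) + r(17/6) + r(14/3)].
Sum ≈ 1.4585.

1.4585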